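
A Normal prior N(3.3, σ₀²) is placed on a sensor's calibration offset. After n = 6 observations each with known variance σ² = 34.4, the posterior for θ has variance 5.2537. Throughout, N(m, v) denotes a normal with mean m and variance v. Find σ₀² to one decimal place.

Posterior precision equals prior precision plus data precision: 1/σ_n² = 1/σ₀² + n/σ².
So 1/σ₀² = 1/5.2537 − 6/34.4 = 0.190342 − 0.174419 = 0.015923.
Hence σ₀² = 1/0.015923 ≈ 62.8.

σ₀² = 62.8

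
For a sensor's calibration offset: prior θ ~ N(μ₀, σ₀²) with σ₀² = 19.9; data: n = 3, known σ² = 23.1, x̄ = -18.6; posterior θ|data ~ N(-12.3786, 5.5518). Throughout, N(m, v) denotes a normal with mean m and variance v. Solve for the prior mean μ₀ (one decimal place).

The posterior mean is a precision-weighted average: μ_n = (τ₀μ₀ + τ_data·x̄)/(τ₀+τ_data), with τ₀=1/σ₀² and τ_data=n/σ².
Here τ₀ = 1/19.9 = 0.050251 and τ_data = 3/23.1 = 0.129870, so τ_n = 0.180121.
Rearranging for μ₀: μ₀ = (μ_n·τ_n − τ_data·x̄)/τ₀ = (-12.3786·0.180121 − 0.129870·-18.6) / 0.050251 = 0.185936/0.050251 ≈ 3.7.

μ₀ = 3.7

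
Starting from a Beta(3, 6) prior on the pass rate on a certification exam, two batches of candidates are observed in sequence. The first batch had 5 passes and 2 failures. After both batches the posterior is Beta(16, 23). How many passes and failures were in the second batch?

Sequential conjugate updates are equivalent to a single update on the pooled data, so total successes = posterior α − prior α and total failures = posterior β − prior β.
Total across both batches: 16−3=13 passes, 23−6=17 failures.
Subtract the first batch: 13−5=8 passes and 17−2=15 failures.

8 passes and 15 failures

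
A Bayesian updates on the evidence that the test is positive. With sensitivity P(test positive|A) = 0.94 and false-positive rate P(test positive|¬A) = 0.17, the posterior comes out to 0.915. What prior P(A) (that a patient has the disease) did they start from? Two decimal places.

P(A) = 0.66

Bayes' rule in odds form gives O(A|E) = O(A)·[P(E|A)/P(E|¬A)], hence O(A) = O(A|E)/LR.
Posterior odds = 0.915/(1−0.915) = 10.7647. LR = 0.94/0.17 = 5.5294.
Prior odds = 10.7647/5.5294 = 1.9468, so P(A) = 1.9468/(1+1.9468) ≈ 0.66.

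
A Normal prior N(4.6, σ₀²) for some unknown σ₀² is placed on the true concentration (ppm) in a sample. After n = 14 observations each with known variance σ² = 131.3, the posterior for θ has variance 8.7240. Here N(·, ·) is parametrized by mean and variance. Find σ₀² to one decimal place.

Posterior precision equals prior precision plus data precision: 1/σ_n² = 1/σ₀² + n/σ².
So 1/σ₀² = 1/8.7240 − 14/131.3 = 0.114626 − 0.106626 = 0.008000.
Hence σ₀² = 1/0.008000 ≈ 125.0.

σ₀² = 125.0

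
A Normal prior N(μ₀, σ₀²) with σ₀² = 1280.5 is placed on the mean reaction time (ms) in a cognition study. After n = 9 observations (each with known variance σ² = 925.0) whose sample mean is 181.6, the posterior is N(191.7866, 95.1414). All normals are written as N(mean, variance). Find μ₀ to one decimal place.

With known observation variance, the Normal–Normal posterior has precision τ_n = τ₀ + n/σ² and mean μ_n = (τ₀μ₀ + (n/σ²)x̄)/τ_n.
Here τ₀ = 1/1280.5 = 0.000781 and τ_data = 9/925.0 = 0.009730, so τ_n = 0.010511.
Rearranging for μ₀: μ₀ = (μ_n·τ_n − τ_data·x̄)/τ₀ = (191.7866·0.010511 − 0.009730·181.6) / 0.000781 = 0.248901/0.000781 ≈ 318.7.

μ₀ = 318.7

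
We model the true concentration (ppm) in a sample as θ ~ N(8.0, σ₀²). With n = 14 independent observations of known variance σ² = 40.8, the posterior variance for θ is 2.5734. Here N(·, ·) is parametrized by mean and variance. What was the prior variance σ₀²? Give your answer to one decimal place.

For the Normal–Normal model with known σ², precisions add: τ_n = τ₀ + n/σ².
So 1/σ₀² = 1/2.5734 − 14/40.8 = 0.388591 − 0.343137 = 0.045454.
Hence σ₀² = 1/0.045454 ≈ 22.0.

σ₀² = 22.0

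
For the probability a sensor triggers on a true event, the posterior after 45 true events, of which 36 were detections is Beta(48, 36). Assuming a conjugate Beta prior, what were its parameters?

Under Beta–binomial conjugacy the posterior parameters are (α+s, β+f).
Subtract the data counts: 48−36=12, 36−9=27.

Beta(12, 27)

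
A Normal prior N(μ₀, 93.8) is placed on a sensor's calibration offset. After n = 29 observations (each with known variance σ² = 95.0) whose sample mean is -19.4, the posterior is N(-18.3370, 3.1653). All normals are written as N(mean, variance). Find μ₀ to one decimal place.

The posterior mean is a precision-weighted average: μ_n = (τ₀μ₀ + τ_data·x̄)/(τ₀+τ_data), with τ₀=1/σ₀² and τ_data=n/σ².
Here τ₀ = 1/93.8 = 0.010661 and τ_data = 29/95.0 = 0.305263, so τ_n = 0.315924.
Rearranging for μ₀: μ₀ = (μ_n·τ_n − τ_data·x̄)/τ₀ = (-18.3370·0.315924 − 0.305263·-19.4) / 0.010661 = 0.129004/0.010661 ≈ 12.1.

μ₀ = 12.1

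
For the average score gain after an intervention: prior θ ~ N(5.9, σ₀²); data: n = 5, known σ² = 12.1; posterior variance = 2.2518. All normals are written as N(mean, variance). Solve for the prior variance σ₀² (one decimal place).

Posterior precision equals prior precision plus data precision: 1/σ_n² = 1/σ₀² + n/σ².
So 1/σ₀² = 1/2.2518 − 5/12.1 = 0.444089 − 0.413223 = 0.030866.
Hence σ₀² = 1/0.030866 ≈ 32.4.

σ₀² = 32.4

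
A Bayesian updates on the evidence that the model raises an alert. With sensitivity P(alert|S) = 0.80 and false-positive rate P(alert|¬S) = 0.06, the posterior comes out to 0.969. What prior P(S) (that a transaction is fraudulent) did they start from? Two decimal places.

P(S) = 0.70

In odds form, posterior odds = prior odds × likelihood ratio, so prior odds = posterior odds ÷ LR.
Posterior odds = 0.969/(1−0.969) = 31.2581. LR = 0.80/0.06 = 13.3333.
Prior odds = 31.2581/13.3333 = 2.3444, so P(S) = 2.3444/(1+2.3444) ≈ 0.70.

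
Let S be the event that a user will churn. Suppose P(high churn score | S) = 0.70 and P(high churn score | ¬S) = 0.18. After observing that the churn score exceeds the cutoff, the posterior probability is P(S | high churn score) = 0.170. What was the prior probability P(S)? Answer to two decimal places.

P(S) = 0.05

Bayes' rule in odds form gives O(S|E) = O(S)·[P(E|S)/P(E|¬S)], hence O(S) = O(S|E)/LR.
Posterior odds = 0.170/(1−0.170) = 0.2048. LR = 0.70/0.18 = 3.8889.
Prior odds = 0.2048/3.8889 = 0.0527, so P(S) = 0.0527/(1+0.0527) ≈ 0.05.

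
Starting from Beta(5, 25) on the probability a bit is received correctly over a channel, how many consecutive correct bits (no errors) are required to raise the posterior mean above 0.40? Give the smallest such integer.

After k correct bits and 0 errors the posterior is Beta(5+k, 25), with mean (5+k)/(5+25+k).
Set (5+k)/(30+k) > 0.40 and solve: k > (0.40·30 − 5)/(1 − 0.40) = 11.667.
The smallest integer exceeding 11.667 is 12.

k = 12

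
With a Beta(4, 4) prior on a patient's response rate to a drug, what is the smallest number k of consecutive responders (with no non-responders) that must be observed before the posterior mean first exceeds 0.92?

After k responders and 0 non-responders the posterior is Beta(4+k, 4), with mean (4+k)/(4+4+k).
Set (4+k)/(8+k) > 0.92 and solve: k > (0.92·8 − 4)/(1 − 0.92) = 42.000.
The smallest integer exceeding 42.000 is 43.

k = 43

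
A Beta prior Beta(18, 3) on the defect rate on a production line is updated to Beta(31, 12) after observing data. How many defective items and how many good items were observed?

A Beta(α, β) prior with s successes and f failures in binomial data gives a Beta(α+s, β+f) posterior.
Match parameters: s=31−18=13, f=12−3=9.

13 defective items and 9 good items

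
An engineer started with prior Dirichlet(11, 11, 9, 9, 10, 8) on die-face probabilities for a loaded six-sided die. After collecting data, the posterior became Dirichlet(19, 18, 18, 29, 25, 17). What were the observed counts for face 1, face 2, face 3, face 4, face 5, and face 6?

counts (8, 7, 9, 20, 15, 9)

For a Dirichlet(α) prior with multinomial counts c, the posterior is Dirichlet(α + c) componentwise.
Counts are posterior − prior componentwise: 19−11=8, 18−11=7, 18−9=9, 29−9=20, 25−10=15, 17−8=9.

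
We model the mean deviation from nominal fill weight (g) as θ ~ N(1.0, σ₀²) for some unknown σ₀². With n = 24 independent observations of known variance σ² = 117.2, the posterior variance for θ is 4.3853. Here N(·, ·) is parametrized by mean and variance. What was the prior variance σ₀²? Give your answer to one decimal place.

For the Normal–Normal model with known σ², precisions add: τ_n = τ₀ + n/σ².
So 1/σ₀² = 1/4.3853 − 24/117.2 = 0.228035 − 0.204778 = 0.023257.
Hence σ₀² = 1/0.023257 ≈ 43.0.

σ₀² = 43.0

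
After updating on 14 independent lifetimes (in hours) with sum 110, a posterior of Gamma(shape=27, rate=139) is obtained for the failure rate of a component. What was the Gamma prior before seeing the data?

For an exponential likelihood with a Gamma(α, β) prior on the rate, n observations with total T give posterior Gamma(α+n, β+T).
So α = 27 − 14 = 13 and β = 139 − 110 = 29.

Gamma(shape=13, rate=29)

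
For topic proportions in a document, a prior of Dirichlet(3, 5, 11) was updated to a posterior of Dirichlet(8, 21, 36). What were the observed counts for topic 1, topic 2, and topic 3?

counts (5, 16, 25)

For a Dirichlet(α) prior with multinomial counts c, the posterior is Dirichlet(α + c) componentwise.
Counts are posterior − prior componentwise: 8−3=5, 21−5=16, 36−11=25.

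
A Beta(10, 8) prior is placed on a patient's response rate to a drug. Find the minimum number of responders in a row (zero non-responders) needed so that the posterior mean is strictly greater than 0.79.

After k responders and 0 non-responders the posterior is Beta(10+k, 8), with mean (10+k)/(10+8+k).
Set (10+k)/(18+k) > 0.79 and solve: k > (0.79·18 − 10)/(1 − 0.79) = 20.095.
The smallest integer exceeding 20.095 is 21, and checking k=21: (31)/(39) = 0.7949 > 0.79.

k = 21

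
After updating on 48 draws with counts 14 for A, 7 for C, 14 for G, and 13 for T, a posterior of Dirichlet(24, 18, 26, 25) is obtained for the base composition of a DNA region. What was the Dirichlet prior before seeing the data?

For a Dirichlet(α) prior with multinomial counts c, the posterior is Dirichlet(α + c) componentwise.
Subtract each count from the matching posterior parameter: 24−14=10, 18−7=11, 26−14=12, 25−13=12.

Dirichlet(10, 11, 12, 12)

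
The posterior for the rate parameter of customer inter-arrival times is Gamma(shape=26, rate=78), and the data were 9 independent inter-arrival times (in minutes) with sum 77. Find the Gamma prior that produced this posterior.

Gamma–exponential conjugacy: posterior shape = α + n, posterior rate = β + Σtᵢ.
So α = 26 − 9 = 17 and β = 78 − 77 = 1.

Gamma(shape=17, rate=1)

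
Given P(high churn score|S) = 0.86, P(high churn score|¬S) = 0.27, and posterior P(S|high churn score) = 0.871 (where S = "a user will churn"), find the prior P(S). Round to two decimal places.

P(S) = 0.68

Bayes' rule in odds form gives O(S|E) = O(S)·[P(E|S)/P(E|¬S)], hence O(S) = O(S|E)/LR.
Posterior odds = 0.871/(1−0.871) = 6.7519. LR = 0.86/0.27 = 3.1852.
Prior odds = 6.7519/3.1852 = 2.1198, so P(S) = 2.1198/(1+2.1198) ≈ 0.68.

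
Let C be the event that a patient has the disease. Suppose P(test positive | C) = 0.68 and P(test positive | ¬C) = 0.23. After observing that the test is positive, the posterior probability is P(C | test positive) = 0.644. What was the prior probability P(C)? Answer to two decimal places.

P(C) = 0.38

In odds form, posterior odds = prior odds × likelihood ratio, so prior odds = posterior odds ÷ LR.
Posterior odds = 0.644/(1−0.644) = 1.8090. LR = 0.68/0.23 = 2.9565.
Prior odds = 1.8090/2.9565 = 0.6119, so P(C) = 0.6119/(1+0.6119) ≈ 0.38.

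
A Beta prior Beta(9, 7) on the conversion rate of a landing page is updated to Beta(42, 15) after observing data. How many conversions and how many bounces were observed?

33 conversions and 8 bounces

Beta is conjugate to the binomial likelihood: posterior = Beta(α+s, β+f).
So s = 42 − 9 = 33 and f = 15 − 7 = 8.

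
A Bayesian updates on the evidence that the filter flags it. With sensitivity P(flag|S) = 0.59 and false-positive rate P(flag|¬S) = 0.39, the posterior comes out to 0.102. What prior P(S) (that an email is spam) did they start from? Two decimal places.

Bayes' rule in odds form gives O(S|E) = O(S)·[P(E|S)/P(E|¬S)], hence O(S) = O(S|E)/LR.
Posterior odds = 0.102/(1−0.102) = 0.1136. LR = 0.59/0.39 = 1.5128.
Prior odds = 0.1136/1.5128 = 0.0751, so P(S) = 0.0751/(1+0.0751) ≈ 0.07.

P(S) = 0.07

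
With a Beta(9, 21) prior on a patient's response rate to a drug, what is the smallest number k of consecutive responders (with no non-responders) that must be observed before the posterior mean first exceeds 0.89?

After k responders and 0 non-responders the posterior is Beta(9+k, 21), with mean (9+k)/(9+21+k).
Set (9+k)/(30+k) > 0.89 and solve: k > (0.89·30 − 9)/(1 − 0.89) = 160.909.
The smallest integer exceeding 160.909 is 161.

k = 161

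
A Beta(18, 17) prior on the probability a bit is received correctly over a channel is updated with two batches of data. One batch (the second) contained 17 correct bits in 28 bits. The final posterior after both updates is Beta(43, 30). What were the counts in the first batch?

Because Beta–binomial updating is additive in the counts, the combined data contributed (α_post−α_prior, β_post−β_prior) successes and failures.
Total across both batches: 43−18=25 correct bits, 30−17=13 errors.
Subtract the second batch: 25−17=8 correct bits and 13−11=2 errors.

8 correct bits and 2 errors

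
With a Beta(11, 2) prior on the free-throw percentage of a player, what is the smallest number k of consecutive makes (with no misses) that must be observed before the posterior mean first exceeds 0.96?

After k makes and 0 misses the posterior is Beta(11+k, 2), with mean (11+k)/(11+2+k).
Set (11+k)/(13+k) > 0.96 and solve: k > (0.96·13 − 11)/(1 − 0.96) = 37.000.
The smallest integer exceeding 37.000 is 38.

k = 38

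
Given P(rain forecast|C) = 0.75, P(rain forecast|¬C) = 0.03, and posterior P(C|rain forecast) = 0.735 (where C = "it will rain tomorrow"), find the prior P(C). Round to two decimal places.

In odds form, posterior odds = prior odds × likelihood ratio, so prior odds = posterior odds ÷ LR.
Posterior odds = 0.735/(1−0.735) = 2.7736. LR = 0.75/0.03 = 25.0000.
Prior odds = 2.7736/25.0000 = 0.1109, so P(C) = 0.1109/(1+0.1109) ≈ 0.10.

P(C) = 0.10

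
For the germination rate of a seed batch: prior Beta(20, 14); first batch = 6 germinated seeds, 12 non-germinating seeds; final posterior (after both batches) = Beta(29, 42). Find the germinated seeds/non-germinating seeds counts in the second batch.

Because Beta–binomial updating is additive in the counts, the combined data contributed (α_post−α_prior, β_post−β_prior) successes and failures.
Total across both batches: 29−20=9 germinated seeds, 42−14=28 non-germinating seeds.
Subtract the first batch: 9−6=3 germinated seeds and 28−12=16 non-germinating seeds.

3 germinated seeds and 16 non-germinating seeds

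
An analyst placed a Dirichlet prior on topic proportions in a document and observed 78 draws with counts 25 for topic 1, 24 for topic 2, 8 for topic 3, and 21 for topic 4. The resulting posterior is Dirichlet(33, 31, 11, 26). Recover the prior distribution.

For a Dirichlet(α) prior with multinomial counts c, the posterior is Dirichlet(α + c) componentwise.
Subtract each count from the matching posterior parameter: 33−25=8, 31−24=7, 11−8=3, 26−21=5.

Dirichlet(8, 7, 3, 5)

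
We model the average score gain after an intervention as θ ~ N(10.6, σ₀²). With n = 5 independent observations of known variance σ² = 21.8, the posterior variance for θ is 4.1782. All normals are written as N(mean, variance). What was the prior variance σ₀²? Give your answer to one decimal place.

Posterior precision equals prior precision plus data precision: 1/σ_n² = 1/σ₀² + n/σ².
So 1/σ₀² = 1/4.1782 − 5/21.8 = 0.239338 − 0.229358 = 0.009980.
Hence σ₀² = 1/0.009980 ≈ 100.2.

σ₀² = 100.2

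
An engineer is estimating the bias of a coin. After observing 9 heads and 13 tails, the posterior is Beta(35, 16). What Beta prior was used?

Beta(26, 3)

Under Beta–binomial conjugacy the posterior parameters are (α+s, β+f).
Subtract the data counts: 35−9=26, 16−13=3.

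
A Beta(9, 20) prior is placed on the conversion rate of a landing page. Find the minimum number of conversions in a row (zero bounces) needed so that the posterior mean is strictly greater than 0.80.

After k conversions and 0 bounces the posterior is Beta(9+k, 20), with mean (9+k)/(9+20+k).
Set (9+k)/(29+k) > 0.80 and solve: k > (0.80·29 − 9)/(1 − 0.80) = 71.000.
The smallest integer exceeding 71.000 is 72, and checking k=72: (81)/(101) = 0.8020 > 0.80.

k = 72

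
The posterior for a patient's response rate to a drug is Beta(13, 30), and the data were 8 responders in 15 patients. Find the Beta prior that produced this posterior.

Under Beta–binomial conjugacy the posterior parameters are (a+s, b+f).
So a = 13 − 8 = 5 and b = 30 − 7 = 23.

Beta(5, 23)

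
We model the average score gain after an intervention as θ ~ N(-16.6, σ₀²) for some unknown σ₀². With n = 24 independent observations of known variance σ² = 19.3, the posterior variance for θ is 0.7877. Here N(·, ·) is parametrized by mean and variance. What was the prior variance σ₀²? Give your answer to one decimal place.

Posterior precision equals prior precision plus data precision: 1/σ_n² = 1/σ₀² + n/σ².
So 1/σ₀² = 1/0.7877 − 24/19.3 = 1.269519 − 1.243523 = 0.025996.
Hence σ₀² = 1/0.025996 ≈ 38.5.

σ₀² = 38.5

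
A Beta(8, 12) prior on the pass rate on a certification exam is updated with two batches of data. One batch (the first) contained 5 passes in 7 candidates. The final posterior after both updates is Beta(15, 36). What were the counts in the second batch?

2 passes and 22 failures

Because Beta–binomial updating is additive in the counts, the combined data contributed (α_post−α_prior, β_post−β_prior) successes and failures.
Total across both batches: 15−8=7 passes, 36−12=24 failures.
Subtract the first batch: 7−5=2 passes and 24−2=22 failures.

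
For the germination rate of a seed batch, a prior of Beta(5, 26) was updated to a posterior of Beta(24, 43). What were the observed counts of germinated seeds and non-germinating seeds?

Under Beta–binomial conjugacy the posterior parameters are (α+s, β+f).
Match parameters: s=24−5=19, f=43−26=17.

19 germinated seeds and 17 non-germinating seeds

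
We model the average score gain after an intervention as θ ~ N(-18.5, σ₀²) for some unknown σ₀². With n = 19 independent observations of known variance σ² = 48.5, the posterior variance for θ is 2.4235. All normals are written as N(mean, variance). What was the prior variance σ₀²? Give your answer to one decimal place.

For the Normal–Normal model with known σ², precisions add: τ_n = τ₀ + n/σ².
So 1/σ₀² = 1/2.4235 − 19/48.5 = 0.412626 − 0.391753 = 0.020873.
Hence σ₀² = 1/0.020873 ≈ 47.9.

σ₀² = 47.9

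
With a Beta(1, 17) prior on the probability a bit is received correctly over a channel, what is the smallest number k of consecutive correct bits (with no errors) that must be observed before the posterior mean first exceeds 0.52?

k = 18

After k correct bits and 0 errors the posterior is Beta(1+k, 17), with mean (1+k)/(1+17+k).
Set (1+k)/(18+k) > 0.52 and solve: k > (0.52·18 − 1)/(1 − 0.52) = 17.417.
The smallest integer exceeding 17.417 is 18.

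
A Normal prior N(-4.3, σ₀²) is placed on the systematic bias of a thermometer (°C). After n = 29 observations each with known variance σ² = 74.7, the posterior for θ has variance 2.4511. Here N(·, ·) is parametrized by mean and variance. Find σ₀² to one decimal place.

For the Normal–Normal model with known σ², precisions add: τ_n = τ₀ + n/σ².
So 1/σ₀² = 1/2.4511 − 29/74.7 = 0.407980 − 0.388220 = 0.019760.
Hence σ₀² = 1/0.019760 ≈ 50.6.

σ₀² = 50.6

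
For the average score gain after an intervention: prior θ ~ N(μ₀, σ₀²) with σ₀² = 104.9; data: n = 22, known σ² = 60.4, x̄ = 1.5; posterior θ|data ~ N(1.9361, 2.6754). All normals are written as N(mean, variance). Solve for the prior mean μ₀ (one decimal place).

With known observation variance, the Normal–Normal posterior has precision τ_n = τ₀ + n/σ² and mean μ_n = (τ₀μ₀ + (n/σ²)x̄)/τ_n.
Here τ₀ = 1/104.9 = 0.009533 and τ_data = 22/60.4 = 0.364238, so τ_n = 0.373771.
Rearranging for μ₀: μ₀ = (μ_n·τ_n − τ_data·x̄)/τ₀ = (1.9361·0.373771 − 0.364238·1.5) / 0.009533 = 0.177301/0.009533 ≈ 18.6.

μ₀ = 18.6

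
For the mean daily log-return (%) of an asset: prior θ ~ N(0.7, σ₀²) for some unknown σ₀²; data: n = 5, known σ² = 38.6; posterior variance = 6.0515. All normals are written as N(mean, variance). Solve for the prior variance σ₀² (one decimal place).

For the Normal–Normal model with known σ², precisions add: τ_n = τ₀ + n/σ².
So 1/σ₀² = 1/6.0515 − 5/38.6 = 0.165248 − 0.129534 = 0.035714.
Hence σ₀² = 1/0.035714 ≈ 28.0.

σ₀² = 28.0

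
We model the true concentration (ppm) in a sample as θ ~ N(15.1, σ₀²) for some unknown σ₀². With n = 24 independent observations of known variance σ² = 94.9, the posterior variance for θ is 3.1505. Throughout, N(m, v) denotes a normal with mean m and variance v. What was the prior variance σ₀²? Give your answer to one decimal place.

σ₀² = 15.5

Posterior precision equals prior precision plus data precision: 1/σ_n² = 1/σ₀² + n/σ².
So 1/σ₀² = 1/3.1505 − 24/94.9 = 0.317410 − 0.252898 = 0.064512.
Hence σ₀² = 1/0.064512 ≈ 15.5.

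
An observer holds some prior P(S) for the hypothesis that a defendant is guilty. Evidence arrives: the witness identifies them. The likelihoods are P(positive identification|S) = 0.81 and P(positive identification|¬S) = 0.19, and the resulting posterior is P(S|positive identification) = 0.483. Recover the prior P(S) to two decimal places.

In odds form, posterior odds = prior odds × likelihood ratio, so prior odds = posterior odds ÷ LR.
Posterior odds = 0.483/(1−0.483) = 0.9342. LR = 0.81/0.19 = 4.2632.
Prior odds = 0.9342/4.2632 = 0.2191, so P(S) = 0.2191/(1+0.2191) ≈ 0.18.

P(S) = 0.18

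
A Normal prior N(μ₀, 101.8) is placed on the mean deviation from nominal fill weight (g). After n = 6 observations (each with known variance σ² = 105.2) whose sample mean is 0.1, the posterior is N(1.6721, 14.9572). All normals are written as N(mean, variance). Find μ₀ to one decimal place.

The posterior mean is a precision-weighted average: μ_n = (τ₀μ₀ + τ_data·x̄)/(τ₀+τ_data), with τ₀=1/σ₀² and τ_data=n/σ².
Here τ₀ = 1/101.8 = 0.009823 and τ_data = 6/105.2 = 0.057034, so τ_n = 0.066857.
Rearranging for μ₀: μ₀ = (μ_n·τ_n − τ_data·x̄)/τ₀ = (1.6721·0.066857 − 0.057034·0.1) / 0.009823 = 0.106088/0.009823 ≈ 10.8.

μ₀ = 10.8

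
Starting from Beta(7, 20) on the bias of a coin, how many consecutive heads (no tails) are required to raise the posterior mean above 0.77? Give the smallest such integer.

After k heads and 0 tails the posterior is Beta(7+k, 20), with mean (7+k)/(7+20+k).
Set (7+k)/(27+k) > 0.77 and solve: k > (0.77·27 − 7)/(1 − 0.77) = 59.957.
The smallest integer exceeding 59.957 is 60.

k = 60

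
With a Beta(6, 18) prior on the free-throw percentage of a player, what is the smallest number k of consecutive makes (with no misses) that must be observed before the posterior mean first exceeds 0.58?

k = 19

After k makes and 0 misses the posterior is Beta(6+k, 18), with mean (6+k)/(6+18+k).
Set (6+k)/(24+k) > 0.58 and solve: k > (0.58·24 − 6)/(1 − 0.58) = 18.857.
The smallest integer exceeding 18.857 is 19.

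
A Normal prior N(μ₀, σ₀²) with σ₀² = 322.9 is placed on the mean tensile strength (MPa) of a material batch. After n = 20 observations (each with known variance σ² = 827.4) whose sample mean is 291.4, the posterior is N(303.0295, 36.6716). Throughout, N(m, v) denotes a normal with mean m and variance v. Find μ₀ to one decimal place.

μ₀ = 393.8

The posterior mean is a precision-weighted average: μ_n = (τ₀μ₀ + τ_data·x̄)/(τ₀+τ_data), with τ₀=1/σ₀² and τ_data=n/σ².
Here τ₀ = 1/322.9 = 0.003097 and τ_data = 20/827.4 = 0.024172, so τ_n = 0.027269.
Rearranging for μ₀: μ₀ = (μ_n·τ_n − τ_data·x̄)/τ₀ = (303.0295·0.027269 − 0.024172·291.4) / 0.003097 = 1.219591/0.003097 ≈ 393.8.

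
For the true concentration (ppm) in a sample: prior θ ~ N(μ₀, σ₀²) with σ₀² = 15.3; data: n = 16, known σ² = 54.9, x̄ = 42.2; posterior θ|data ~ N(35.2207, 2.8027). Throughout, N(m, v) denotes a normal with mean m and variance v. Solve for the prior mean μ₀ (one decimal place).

μ₀ = 4.1

The posterior mean is a precision-weighted average: μ_n = (τ₀μ₀ + τ_data·x̄)/(τ₀+τ_data), with τ₀=1/σ₀² and τ_data=n/σ².
Here τ₀ = 1/15.3 = 0.065359 and τ_data = 16/54.9 = 0.291439, so τ_n = 0.356798.
Rearranging for μ₀: μ₀ = (μ_n·τ_n − τ_data·x̄)/τ₀ = (35.2207·0.356798 − 0.291439·42.2) / 0.065359 = 0.267950/0.065359 ≈ 4.1.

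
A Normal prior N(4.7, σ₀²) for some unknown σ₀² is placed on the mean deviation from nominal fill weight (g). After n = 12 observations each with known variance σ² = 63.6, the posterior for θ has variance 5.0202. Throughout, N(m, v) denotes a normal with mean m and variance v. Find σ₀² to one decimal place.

Posterior precision equals prior precision plus data precision: 1/σ_n² = 1/σ₀² + n/σ².
So 1/σ₀² = 1/5.0202 − 12/63.6 = 0.199195 − 0.188679 = 0.010516.
Hence σ₀² = 1/0.010516 ≈ 95.1.

σ₀² = 95.1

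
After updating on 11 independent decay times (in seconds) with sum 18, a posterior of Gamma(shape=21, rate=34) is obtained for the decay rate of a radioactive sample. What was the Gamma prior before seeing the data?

Gamma(shape=10, rate=16)

Gamma–exponential conjugacy: posterior shape = α + n, posterior rate = β + Σtᵢ.
So α = 21 − 11 = 10 and β = 34 − 18 = 16.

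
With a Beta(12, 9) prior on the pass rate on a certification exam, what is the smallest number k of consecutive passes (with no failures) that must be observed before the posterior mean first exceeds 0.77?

k = 19

After k passes and 0 failures the posterior is Beta(12+k, 9), with mean (12+k)/(12+9+k).
Set (12+k)/(21+k) > 0.77 and solve: k > (0.77·21 − 12)/(1 − 0.77) = 18.130.
The smallest integer exceeding 18.130 is 19.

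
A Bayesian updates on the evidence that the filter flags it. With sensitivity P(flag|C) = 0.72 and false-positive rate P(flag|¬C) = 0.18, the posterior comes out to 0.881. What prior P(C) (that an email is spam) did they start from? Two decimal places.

Bayes' rule in odds form gives O(C|E) = O(C)·[P(E|C)/P(E|¬C)], hence O(C) = O(C|E)/LR.
Posterior odds = 0.881/(1−0.881) = 7.4034. LR = 0.72/0.18 = 4.0000.
Prior odds = 7.4034/4.0000 = 1.8509, so P(C) = 1.8509/(1+1.8509) ≈ 0.65.

P(C) = 0.65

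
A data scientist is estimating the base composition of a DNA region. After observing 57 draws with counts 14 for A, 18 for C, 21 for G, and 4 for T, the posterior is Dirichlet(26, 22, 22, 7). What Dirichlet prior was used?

Dirichlet(12, 4, 1, 3)

For a Dirichlet(α) prior with multinomial counts c, the posterior is Dirichlet(α + c) componentwise.
Subtract each count from the matching posterior parameter: 26−14=12, 22−18=4, 22−21=1, 7−4=3.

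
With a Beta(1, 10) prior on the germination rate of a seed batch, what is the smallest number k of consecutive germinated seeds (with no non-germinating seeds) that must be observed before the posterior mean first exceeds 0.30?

k = 4

After k germinated seeds and 0 non-germinating seeds the posterior is Beta(1+k, 10), with mean (1+k)/(1+10+k).
Set (1+k)/(11+k) > 0.30 and solve: k > (0.30·11 − 1)/(1 − 0.30) = 3.286.
The smallest integer exceeding 3.286 is 4.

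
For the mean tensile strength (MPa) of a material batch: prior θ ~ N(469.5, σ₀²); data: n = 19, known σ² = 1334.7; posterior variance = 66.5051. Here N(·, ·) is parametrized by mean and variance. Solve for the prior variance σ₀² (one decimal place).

For the Normal–Normal model with known σ², precisions add: τ_n = τ₀ + n/σ².
So 1/σ₀² = 1/66.5051 − 19/1334.7 = 0.015036 − 0.014235 = 0.000801.
Hence σ₀² = 1/0.000801 ≈ 1248.4.

σ₀² = 1248.4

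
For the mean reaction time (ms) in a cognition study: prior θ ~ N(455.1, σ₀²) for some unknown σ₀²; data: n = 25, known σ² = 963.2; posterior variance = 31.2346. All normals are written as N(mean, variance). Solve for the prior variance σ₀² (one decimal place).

For the Normal–Normal model with known σ², precisions add: τ_n = τ₀ + n/σ².
So 1/σ₀² = 1/31.2346 − 25/963.2 = 0.032016 − 0.025955 = 0.006061.
Hence σ₀² = 1/0.006061 ≈ 165.0.

σ₀² = 165.0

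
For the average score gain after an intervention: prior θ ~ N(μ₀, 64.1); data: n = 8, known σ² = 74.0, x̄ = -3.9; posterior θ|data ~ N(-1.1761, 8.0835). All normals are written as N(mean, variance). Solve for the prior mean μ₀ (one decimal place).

The posterior mean is a precision-weighted average: μ_n = (τ₀μ₀ + τ_data·x̄)/(τ₀+τ_data), with τ₀=1/σ₀² and τ_data=n/σ².
Here τ₀ = 1/64.1 = 0.015601 and τ_data = 8/74.0 = 0.108108, so τ_n = 0.123709.
Rearranging for μ₀: μ₀ = (μ_n·τ_n − τ_data·x̄)/τ₀ = (-1.1761·0.123709 − 0.108108·-3.9) / 0.015601 = 0.276127/0.015601 ≈ 17.7.

μ₀ = 17.7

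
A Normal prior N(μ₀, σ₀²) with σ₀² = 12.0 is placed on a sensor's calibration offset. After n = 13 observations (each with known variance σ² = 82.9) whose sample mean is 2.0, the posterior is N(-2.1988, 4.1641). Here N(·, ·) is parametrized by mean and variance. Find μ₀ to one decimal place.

μ₀ = -10.1

The posterior mean is a precision-weighted average: μ_n = (τ₀μ₀ + τ_data·x̄)/(τ₀+τ_data), with τ₀=1/σ₀² and τ_data=n/σ².
Here τ₀ = 1/12.0 = 0.083333 and τ_data = 13/82.9 = 0.156815, so τ_n = 0.240148.
Rearranging for μ₀: μ₀ = (μ_n·τ_n − τ_data·x̄)/τ₀ = (-2.1988·0.240148 − 0.156815·2.0) / 0.083333 = -0.841667/0.083333 ≈ -10.1.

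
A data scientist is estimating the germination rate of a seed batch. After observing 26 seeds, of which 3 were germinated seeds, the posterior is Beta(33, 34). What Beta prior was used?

Under Beta–binomial conjugacy the posterior parameters are (α+s, β+f).
So α = 33 − 3 = 30 and β = 34 − 23 = 11.

Beta(30, 11)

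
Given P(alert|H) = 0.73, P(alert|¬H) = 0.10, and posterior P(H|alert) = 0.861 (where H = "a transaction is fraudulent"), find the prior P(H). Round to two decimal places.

In odds form, posterior odds = prior odds × likelihood ratio, so prior odds = posterior odds ÷ LR.
Posterior odds = 0.861/(1−0.861) = 6.1942. LR = 0.73/0.10 = 7.3000.
Prior odds = 6.1942/7.3000 = 0.8485, so P(H) = 0.8485/(1+0.8485) ≈ 0.46.

P(H) = 0.46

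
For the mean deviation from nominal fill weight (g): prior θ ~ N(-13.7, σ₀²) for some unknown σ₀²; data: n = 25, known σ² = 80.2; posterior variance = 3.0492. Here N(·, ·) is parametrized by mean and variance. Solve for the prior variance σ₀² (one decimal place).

σ₀² = 61.6

Posterior precision equals prior precision plus data precision: 1/σ_n² = 1/σ₀² + n/σ².
So 1/σ₀² = 1/3.0492 − 25/80.2 = 0.327955 − 0.311721 = 0.016234.
Hence σ₀² = 1/0.016234 ≈ 61.6.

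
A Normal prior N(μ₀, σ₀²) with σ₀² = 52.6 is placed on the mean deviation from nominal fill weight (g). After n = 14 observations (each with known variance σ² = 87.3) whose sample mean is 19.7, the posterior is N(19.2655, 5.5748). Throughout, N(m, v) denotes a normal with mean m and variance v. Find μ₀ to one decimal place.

μ₀ = 15.6

The posterior mean is a precision-weighted average: μ_n = (τ₀μ₀ + τ_data·x̄)/(τ₀+τ_data), with τ₀=1/σ₀² and τ_data=n/σ².
Here τ₀ = 1/52.6 = 0.019011 and τ_data = 14/87.3 = 0.160367, so τ_n = 0.179378.
Rearranging for μ₀: μ₀ = (μ_n·τ_n − τ_data·x̄)/τ₀ = (19.2655·0.179378 − 0.160367·19.7) / 0.019011 = 0.296577/0.019011 ≈ 15.6.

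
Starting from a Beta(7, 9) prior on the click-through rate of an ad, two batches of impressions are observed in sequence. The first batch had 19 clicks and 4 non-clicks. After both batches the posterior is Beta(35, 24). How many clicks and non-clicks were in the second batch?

9 clicks and 11 non-clicks

Because Beta–binomial updating is additive in the counts, the combined data contributed (α_post−α_prior, β_post−β_prior) successes and failures.
Total across both batches: 35−7=28 clicks, 24−9=15 non-clicks.
Subtract the first batch: 28−19=9 clicks and 15−4=11 non-clicks.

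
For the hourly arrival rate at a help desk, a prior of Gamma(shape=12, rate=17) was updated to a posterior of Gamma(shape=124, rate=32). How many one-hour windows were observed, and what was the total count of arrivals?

n = 15 one-hour windows with total 112 arrivals

Gamma–Poisson conjugacy: posterior shape = α + Σxᵢ, posterior rate = β + n.
Matching: Σxᵢ = 124 − 12 = 112 and n = 32 − 17 = 15.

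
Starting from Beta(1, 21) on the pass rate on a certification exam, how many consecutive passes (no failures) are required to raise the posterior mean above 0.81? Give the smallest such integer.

k = 89

After k passes and 0 failures the posterior is Beta(1+k, 21), with mean (1+k)/(1+21+k).
Set (1+k)/(22+k) > 0.81 and solve: k > (0.81·22 − 1)/(1 − 0.81) = 88.526.
The smallest integer exceeding 88.526 is 89.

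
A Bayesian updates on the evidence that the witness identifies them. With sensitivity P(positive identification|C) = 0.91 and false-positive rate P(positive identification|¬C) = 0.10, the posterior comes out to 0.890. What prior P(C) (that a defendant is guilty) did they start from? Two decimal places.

Bayes' rule in odds form gives O(C|E) = O(C)·[P(E|C)/P(E|¬C)], hence O(C) = O(C|E)/LR.
Posterior odds = 0.890/(1−0.890) = 8.0909. LR = 0.91/0.10 = 9.1000.
Prior odds = 8.0909/9.1000 = 0.8891, so P(C) = 0.8891/(1+0.8891) ≈ 0.47.

P(C) = 0.47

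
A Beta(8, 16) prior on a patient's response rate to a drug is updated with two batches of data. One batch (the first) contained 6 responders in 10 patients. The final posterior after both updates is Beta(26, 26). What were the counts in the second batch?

Because Beta–binomial updating is additive in the counts, the combined data contributed (α_post−α_prior, β_post−β_prior) successes and failures.
Total across both batches: 26−8=18 responders, 26−16=10 non-responders.
Subtract the first batch: 18−6=12 responders and 10−4=6 non-responders.

12 responders and 6 non-responders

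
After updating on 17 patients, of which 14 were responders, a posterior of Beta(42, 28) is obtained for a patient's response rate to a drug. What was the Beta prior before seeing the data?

Beta(28, 25)

Beta is conjugate to the binomial likelihood: posterior = Beta(a+s, b+f).
Subtract the data counts: 42−14=28, 28−3=25.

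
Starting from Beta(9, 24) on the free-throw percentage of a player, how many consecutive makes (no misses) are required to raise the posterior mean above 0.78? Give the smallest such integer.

k = 77

After k makes and 0 misses the posterior is Beta(9+k, 24), with mean (9+k)/(9+24+k).
Set (9+k)/(33+k) > 0.78 and solve: k > (0.78·33 − 9)/(1 − 0.78) = 76.091.
The smallest integer exceeding 76.091 is 77, and checking k=77: (86)/(110) = 0.7818 > 0.78.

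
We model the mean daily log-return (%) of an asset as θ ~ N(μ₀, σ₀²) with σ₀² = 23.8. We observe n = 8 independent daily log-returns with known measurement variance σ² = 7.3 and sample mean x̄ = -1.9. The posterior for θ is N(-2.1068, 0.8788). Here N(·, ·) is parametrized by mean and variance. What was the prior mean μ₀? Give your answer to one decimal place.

μ₀ = -7.5

The posterior mean is a precision-weighted average: μ_n = (τ₀μ₀ + τ_data·x̄)/(τ₀+τ_data), with τ₀=1/σ₀² and τ_data=n/σ².
Here τ₀ = 1/23.8 = 0.042017 and τ_data = 8/7.3 = 1.095890, so τ_n = 1.137907.
Rearranging for μ₀: μ₀ = (μ_n·τ_n − τ_data·x̄)/τ₀ = (-2.1068·1.137907 − 1.095890·-1.9) / 0.042017 = -0.315151/0.042017 ≈ -7.5.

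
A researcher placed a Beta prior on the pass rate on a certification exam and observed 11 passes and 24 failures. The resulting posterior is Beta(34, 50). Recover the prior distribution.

Beta(23, 26)

A Beta(α, β) prior with s successes and f failures in binomial data gives a Beta(α+s, β+f) posterior.
Subtract the data counts: 34−11=23, 50−24=26.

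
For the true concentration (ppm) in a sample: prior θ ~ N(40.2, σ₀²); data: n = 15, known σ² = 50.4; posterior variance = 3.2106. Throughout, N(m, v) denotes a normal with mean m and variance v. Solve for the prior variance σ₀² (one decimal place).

For the Normal–Normal model with known σ², precisions add: τ_n = τ₀ + n/σ².
So 1/σ₀² = 1/3.2106 − 15/50.4 = 0.311468 − 0.297619 = 0.013849.
Hence σ₀² = 1/0.013849 ≈ 72.2.

σ₀² = 72.2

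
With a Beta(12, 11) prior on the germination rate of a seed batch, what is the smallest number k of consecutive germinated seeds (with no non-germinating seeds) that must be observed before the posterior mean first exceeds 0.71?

After k germinated seeds and 0 non-germinating seeds the posterior is Beta(12+k, 11), with mean (12+k)/(12+11+k).
Set (12+k)/(23+k) > 0.71 and solve: k > (0.71·23 − 12)/(1 − 0.71) = 14.931.
The smallest integer exceeding 14.931 is 15, and checking k=15: (27)/(38) = 0.7105 > 0.71.

k = 15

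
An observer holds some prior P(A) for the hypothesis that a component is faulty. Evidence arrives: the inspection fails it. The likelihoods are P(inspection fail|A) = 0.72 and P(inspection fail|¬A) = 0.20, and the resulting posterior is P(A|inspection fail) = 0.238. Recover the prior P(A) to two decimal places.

P(A) = 0.08

Bayes' rule in odds form gives O(A|E) = O(A)·[P(E|A)/P(E|¬A)], hence O(A) = O(A|E)/LR.
Posterior odds = 0.238/(1−0.238) = 0.3123. LR = 0.72/0.20 = 3.6000.
Prior odds = 0.3123/3.6000 = 0.0868, so P(A) = 0.0868/(1+0.0868) ≈ 0.08.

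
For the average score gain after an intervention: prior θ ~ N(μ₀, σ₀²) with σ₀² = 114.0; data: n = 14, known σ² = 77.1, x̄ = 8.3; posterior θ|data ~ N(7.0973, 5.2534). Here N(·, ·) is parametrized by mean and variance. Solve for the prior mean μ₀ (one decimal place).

μ₀ = -17.8

With known observation variance, the Normal–Normal posterior has precision τ_n = τ₀ + n/σ² and mean μ_n = (τ₀μ₀ + (n/σ²)x̄)/τ_n.
Here τ₀ = 1/114.0 = 0.008772 and τ_data = 14/77.1 = 0.181582, so τ_n = 0.190354.
Rearranging for μ₀: μ₀ = (μ_n·τ_n − τ_data·x̄)/τ₀ = (7.0973·0.190354 − 0.181582·8.3) / 0.008772 = -0.156131/0.008772 ≈ -17.8.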